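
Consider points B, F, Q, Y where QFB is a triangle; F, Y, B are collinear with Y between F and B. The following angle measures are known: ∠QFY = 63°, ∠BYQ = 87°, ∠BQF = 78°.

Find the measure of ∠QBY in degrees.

∠QBY = 39°

1. ∠BFQ = 63°  [Y on ray FB]
2. ∠FBQ = 39°  [△QFB]
3. ∠QBY = 39°  [Y on ray BF]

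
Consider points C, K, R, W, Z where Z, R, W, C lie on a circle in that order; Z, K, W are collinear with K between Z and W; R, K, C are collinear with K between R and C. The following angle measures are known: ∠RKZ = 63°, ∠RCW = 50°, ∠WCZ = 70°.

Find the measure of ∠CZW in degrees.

1. ∠CKW = 63°  [vertical angles at K]
2. ∠CWZ = 67°  [△WKC]
3. ∠CZW = 43°  [△ZWC]

∠CZW = 43°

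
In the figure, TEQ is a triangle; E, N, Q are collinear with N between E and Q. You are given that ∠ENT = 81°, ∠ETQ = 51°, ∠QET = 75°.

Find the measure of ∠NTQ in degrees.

1. ∠QNT = 99°  [linear pair at N on EQ]
2. ∠EQT = 54°  [△TEQ]
3. ∠NQT = 54°  [N on ray QE]
4. ∠NTQ = 27°  [△TNQ]

∠NTQ = 27°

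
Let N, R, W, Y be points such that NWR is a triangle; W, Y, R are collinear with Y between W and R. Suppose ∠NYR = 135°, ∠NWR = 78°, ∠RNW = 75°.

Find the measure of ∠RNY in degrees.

∠RNY = 18°

1. ∠NRW = 27°  [△NWR]
2. ∠NRY = 27°  [Y on ray RW]
3. ∠RNY = 18°  [△NYR]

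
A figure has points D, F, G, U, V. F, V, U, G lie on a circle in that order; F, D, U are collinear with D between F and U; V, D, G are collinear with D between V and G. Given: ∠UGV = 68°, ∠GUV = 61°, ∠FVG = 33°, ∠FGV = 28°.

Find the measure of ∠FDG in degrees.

∠FDG = 101°

1. ∠GVU = 51°  [△VUG]
2. ∠GFU = 51°  [same arc UG]
3. ∠FDG = 101°  [△FDG]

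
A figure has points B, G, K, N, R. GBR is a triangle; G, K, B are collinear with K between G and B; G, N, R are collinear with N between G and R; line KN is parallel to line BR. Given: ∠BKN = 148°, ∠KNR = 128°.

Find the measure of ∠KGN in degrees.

1. ∠GKN = 32°  [linear pair at K on GB]
2. ∠GNK = 52°  [linear pair at N on GR]
3. ∠KGN = 96°  [△GKN]

∠KGN = 96°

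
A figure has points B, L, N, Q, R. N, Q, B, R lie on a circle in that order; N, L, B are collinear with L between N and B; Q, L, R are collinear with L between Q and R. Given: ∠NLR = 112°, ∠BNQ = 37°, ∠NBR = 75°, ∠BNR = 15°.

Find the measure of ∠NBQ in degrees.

∠NBQ = 53°

1. ∠BLQ = 112°  [vertical angles at L]
2. ∠BQR = 15°  [same arc BR]
3. ∠NBQ = 53°  [△QLB]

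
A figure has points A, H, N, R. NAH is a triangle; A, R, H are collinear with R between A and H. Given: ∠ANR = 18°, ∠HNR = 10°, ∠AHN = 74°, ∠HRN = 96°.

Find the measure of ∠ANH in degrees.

1. ∠ARN = 84°  [linear pair at R on AH]
2. ∠NAR = 78°  [△NAR]
3. ∠HAN = 78°  [R on ray AH]
4. ∠ANH = 28°  [△NAH]

∠ANH = 28°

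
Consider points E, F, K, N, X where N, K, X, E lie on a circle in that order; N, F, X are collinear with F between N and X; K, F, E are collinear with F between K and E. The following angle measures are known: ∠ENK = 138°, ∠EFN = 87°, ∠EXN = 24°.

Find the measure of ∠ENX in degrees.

∠ENX = 75°

1. ∠EXK = 42°  [cyclic NKXE, opposite ∠N+∠X]
2. ∠EFX = 93°  [linear pair at F on NX]
3. ∠KEX = 63°  [△XFE]
4. ∠EKX = 75°  [△KXE]
5. ∠ENX = 75°  [same arc XE]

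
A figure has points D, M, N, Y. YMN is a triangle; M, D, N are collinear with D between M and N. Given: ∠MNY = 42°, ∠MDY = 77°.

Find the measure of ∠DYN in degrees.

∠DYN = 35°

1. ∠DNY = 42°  [D on ray NM]
2. ∠NDY = 103°  [linear pair at D on MN]
3. ∠DYN = 35°  [△YDN]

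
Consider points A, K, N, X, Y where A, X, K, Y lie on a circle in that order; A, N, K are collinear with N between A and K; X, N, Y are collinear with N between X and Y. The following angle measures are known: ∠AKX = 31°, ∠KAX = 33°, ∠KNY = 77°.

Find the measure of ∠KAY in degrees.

1. ∠AYX = 31°  [same arc AX]
2. ∠ANY = 103°  [linear pair at N on AK]
3. ∠KAY = 46°  [△ANY]

∠KAY = 46°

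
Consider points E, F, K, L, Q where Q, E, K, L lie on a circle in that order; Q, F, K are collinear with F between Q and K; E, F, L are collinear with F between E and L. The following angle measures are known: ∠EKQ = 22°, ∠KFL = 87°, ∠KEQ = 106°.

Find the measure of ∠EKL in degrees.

1. ∠ELQ = 22°  [same arc QE]
2. ∠EQK = 52°  [△QEK]
3. ∠LFQ = 93°  [linear pair at F on QK]
4. ∠KQL = 65°  [△QFL]
5. ∠ELK = 52°  [same arc EK]
6. ∠KEL = 65°  [same arc KL]
7. ∠EKL = 63°  [△EKL]

∠EKL = 63°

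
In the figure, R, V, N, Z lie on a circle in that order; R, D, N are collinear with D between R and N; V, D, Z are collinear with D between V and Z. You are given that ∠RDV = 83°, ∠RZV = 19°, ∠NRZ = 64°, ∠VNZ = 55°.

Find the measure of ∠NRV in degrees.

1. ∠NVZ = 64°  [same arc NZ]
2. ∠NZV = 61°  [△VNZ]
3. ∠NRV = 61°  [same arc VN]

∠NRV = 61°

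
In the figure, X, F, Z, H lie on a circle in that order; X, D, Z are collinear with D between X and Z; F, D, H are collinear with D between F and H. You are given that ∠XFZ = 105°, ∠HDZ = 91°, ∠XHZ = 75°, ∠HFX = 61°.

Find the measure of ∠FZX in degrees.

1. ∠FDX = 91°  [vertical angles at D]
2. ∠FXZ = 28°  [△XDF]
3. ∠FZX = 47°  [△XFZ]

∠FZX = 47°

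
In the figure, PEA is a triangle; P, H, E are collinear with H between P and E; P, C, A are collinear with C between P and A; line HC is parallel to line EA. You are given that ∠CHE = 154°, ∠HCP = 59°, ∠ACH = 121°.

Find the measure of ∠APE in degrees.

∠APE = 95°

1. ∠CHP = 26°  [linear pair at H on PE]
2. ∠CPH = 95°  [△PHC]
3. ∠APE = 95°  [H on PE, C on PA]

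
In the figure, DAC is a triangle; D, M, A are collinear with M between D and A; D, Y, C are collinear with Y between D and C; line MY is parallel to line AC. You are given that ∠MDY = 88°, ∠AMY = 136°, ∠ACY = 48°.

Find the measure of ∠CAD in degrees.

∠CAD = 44°

1. ∠ADC = 88°  [M on DA, Y on DC]
2. ∠ACD = 48°  [Y on ray CD]
3. ∠CAD = 44°  [△DAC]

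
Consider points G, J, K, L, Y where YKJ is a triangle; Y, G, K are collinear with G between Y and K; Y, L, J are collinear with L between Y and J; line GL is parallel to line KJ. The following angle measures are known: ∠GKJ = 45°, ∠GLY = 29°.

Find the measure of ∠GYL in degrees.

∠GYL = 106°

1. ∠JKY = 45°  [G on ray KY]
2. ∠KJY = 29°  [GL∥KJ, corresponding at L]
3. ∠JYK = 106°  [△YKJ]
4. ∠GYL = 106°  [G on YK, L on YJ]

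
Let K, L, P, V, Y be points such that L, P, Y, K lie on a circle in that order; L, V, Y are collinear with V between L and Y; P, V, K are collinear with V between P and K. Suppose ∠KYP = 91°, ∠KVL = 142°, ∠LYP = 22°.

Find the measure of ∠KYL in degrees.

1. ∠KLP = 89°  [cyclic LPYK, opposite ∠L+∠Y]
2. ∠LKP = 22°  [same arc LP]
3. ∠KPL = 69°  [△LPK]
4. ∠KYL = 69°  [same arc LK]

∠KYL = 69°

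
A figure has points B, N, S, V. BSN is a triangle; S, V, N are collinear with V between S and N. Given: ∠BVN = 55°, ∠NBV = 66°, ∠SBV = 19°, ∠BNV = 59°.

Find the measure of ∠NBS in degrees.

1. ∠BVS = 125°  [linear pair at V on SN]
2. ∠BSV = 36°  [△BSV]
3. ∠BNS = 59°  [V on ray NS]
4. ∠BSN = 36°  [V on ray SN]
5. ∠NBS = 85°  [△BSN]

∠NBS = 85°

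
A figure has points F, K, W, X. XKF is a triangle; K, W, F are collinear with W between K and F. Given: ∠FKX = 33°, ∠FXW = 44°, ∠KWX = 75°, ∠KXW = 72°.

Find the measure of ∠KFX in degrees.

1. ∠FWX = 105°  [linear pair at W on KF]
2. ∠WFX = 31°  [△XWF]
3. ∠KFX = 31°  [W on ray FK]

∠KFX = 31°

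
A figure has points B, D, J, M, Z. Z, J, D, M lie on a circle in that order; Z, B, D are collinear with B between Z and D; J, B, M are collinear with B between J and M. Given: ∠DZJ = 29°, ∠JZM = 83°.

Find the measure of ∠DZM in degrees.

1. ∠DMJ = 29°  [same arc JD]
2. ∠JDM = 97°  [cyclic ZJDM, opposite ∠Z+∠D]
3. ∠DJM = 54°  [△JDM]
4. ∠DZM = 54°  [same arc DM]

∠DZM = 54°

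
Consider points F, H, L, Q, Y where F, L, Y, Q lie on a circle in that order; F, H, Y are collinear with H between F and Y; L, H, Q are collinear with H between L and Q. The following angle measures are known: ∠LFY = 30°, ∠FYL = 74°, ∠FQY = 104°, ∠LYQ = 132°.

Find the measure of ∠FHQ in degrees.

∠FHQ = 88°

1. ∠LQY = 30°  [same arc LY]
2. ∠FQL = 74°  [same arc FL]
3. ∠QLY = 18°  [△LYQ]
4. ∠QFY = 18°  [same arc YQ]
5. ∠FHQ = 88°  [△FHQ]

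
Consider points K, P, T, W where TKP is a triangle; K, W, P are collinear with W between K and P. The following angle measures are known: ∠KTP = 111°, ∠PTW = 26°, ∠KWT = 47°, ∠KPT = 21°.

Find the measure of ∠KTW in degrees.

1. ∠PKT = 48°  [△TKP]
2. ∠TKW = 48°  [W on ray KP]
3. ∠KTW = 85°  [△TKW]

∠KTW = 85°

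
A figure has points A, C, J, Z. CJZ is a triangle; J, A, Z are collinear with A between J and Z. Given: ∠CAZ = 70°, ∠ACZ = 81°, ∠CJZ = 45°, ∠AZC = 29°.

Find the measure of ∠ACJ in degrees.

1. ∠CAJ = 110°  [linear pair at A on JZ]
2. ∠AJC = 45°  [A on ray JZ]
3. ∠ACJ = 25°  [△CJA]

∠ACJ = 25°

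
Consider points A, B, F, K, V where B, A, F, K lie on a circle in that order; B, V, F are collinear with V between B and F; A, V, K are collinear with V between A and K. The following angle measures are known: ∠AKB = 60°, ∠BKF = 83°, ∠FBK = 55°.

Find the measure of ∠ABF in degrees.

∠ABF = 23°

1. ∠AFB = 60°  [same arc BA]
2. ∠BAF = 97°  [cyclic BAFK, opposite ∠A+∠K]
3. ∠ABF = 23°  [△BAF]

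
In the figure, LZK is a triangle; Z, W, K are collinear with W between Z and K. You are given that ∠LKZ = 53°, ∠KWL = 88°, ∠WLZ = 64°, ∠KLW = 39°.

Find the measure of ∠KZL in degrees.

∠KZL = 24°

1. ∠LWZ = 92°  [linear pair at W on ZK]
2. ∠LZW = 24°  [△LZW]
3. ∠KZL = 24°  [W on ray ZK]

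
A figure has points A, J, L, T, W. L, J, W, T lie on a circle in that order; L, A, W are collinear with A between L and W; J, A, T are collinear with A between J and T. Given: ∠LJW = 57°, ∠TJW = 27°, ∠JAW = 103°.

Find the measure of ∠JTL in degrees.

1. ∠TLW = 27°  [same arc WT]
2. ∠LAT = 103°  [vertical angles at A]
3. ∠JTL = 50°  [△LAT]

∠JTL = 50°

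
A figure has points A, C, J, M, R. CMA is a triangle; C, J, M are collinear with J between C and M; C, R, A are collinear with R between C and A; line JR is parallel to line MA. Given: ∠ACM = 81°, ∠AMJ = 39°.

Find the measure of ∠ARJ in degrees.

1. ∠AMC = 39°  [J on ray MC]
2. ∠CAM = 60°  [△CMA]
3. ∠CRJ = 60°  [JR∥MA, corresponding at R]
4. ∠ARJ = 120°  [linear pair at R on CA]

∠ARJ = 120°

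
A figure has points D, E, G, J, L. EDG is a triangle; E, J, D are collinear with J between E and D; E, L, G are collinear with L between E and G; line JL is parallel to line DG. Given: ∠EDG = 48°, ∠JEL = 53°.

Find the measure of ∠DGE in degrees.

1. ∠EJL = 48°  [JL∥DG, corresponding at J]
2. ∠ELJ = 79°  [△EJL]
3. ∠DGE = 79°  [JL∥DG, corresponding at L]

∠DGE = 79°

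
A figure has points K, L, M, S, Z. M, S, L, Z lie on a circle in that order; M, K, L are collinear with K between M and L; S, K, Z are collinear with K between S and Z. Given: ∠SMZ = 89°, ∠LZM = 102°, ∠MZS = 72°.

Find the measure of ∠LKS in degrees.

∠LKS = 49°

1. ∠MSZ = 19°  [△MSZ]
2. ∠LSM = 78°  [cyclic MSLZ, opposite ∠S+∠Z]
3. ∠MLS = 72°  [same arc MS]
4. ∠LMS = 30°  [△MSL]
5. ∠MKS = 131°  [△MKS]
6. ∠LKS = 49°  [linear pair at K on ML]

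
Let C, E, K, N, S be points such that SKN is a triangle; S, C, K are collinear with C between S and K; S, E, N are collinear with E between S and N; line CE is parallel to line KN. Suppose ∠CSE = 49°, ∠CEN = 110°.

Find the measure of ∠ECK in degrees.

∠ECK = 119°

1. ∠CES = 70°  [linear pair at E on SN]
2. ∠ECS = 61°  [△SCE]
3. ∠ECK = 119°  [linear pair at C on SK]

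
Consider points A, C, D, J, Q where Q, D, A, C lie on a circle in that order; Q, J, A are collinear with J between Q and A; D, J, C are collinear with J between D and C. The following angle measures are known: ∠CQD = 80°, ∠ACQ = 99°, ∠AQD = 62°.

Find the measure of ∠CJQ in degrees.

1. ∠CAD = 100°  [cyclic QDAC, opposite ∠Q+∠A]
2. ∠ADQ = 81°  [cyclic QDAC, opposite ∠D+∠C]
3. ∠ACD = 62°  [same arc DA]
4. ∠DAQ = 37°  [△QDA]
5. ∠ADC = 18°  [△DAC]
6. ∠DCQ = 37°  [same arc QD]
7. ∠AQC = 18°  [same arc AC]
8. ∠CJQ = 125°  [△QJC]

∠CJQ = 125°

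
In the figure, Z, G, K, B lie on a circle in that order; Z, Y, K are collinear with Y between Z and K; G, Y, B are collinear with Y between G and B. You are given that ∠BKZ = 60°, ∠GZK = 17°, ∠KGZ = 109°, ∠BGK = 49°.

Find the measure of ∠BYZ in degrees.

∠BYZ = 77°

1. ∠GKZ = 54°  [△ZGK]
2. ∠BZK = 49°  [same arc KB]
3. ∠GBZ = 54°  [same arc ZG]
4. ∠BYZ = 77°  [△ZYB]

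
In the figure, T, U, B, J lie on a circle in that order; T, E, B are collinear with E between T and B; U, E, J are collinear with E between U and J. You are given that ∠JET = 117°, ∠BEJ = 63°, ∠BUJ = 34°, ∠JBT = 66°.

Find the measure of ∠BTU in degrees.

∠BTU = 51°

1. ∠TEU = 63°  [vertical angles at E]
2. ∠JUT = 66°  [same arc TJ]
3. ∠BTU = 51°  [△TEU]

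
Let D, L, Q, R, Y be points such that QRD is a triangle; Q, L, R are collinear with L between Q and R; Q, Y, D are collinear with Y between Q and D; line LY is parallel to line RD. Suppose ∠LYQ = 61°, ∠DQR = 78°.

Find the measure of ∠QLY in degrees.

1. ∠QDR = 61°  [LY∥RD, corresponding at Y]
2. ∠DRQ = 41°  [△QRD]
3. ∠QLY = 41°  [LY∥RD, corresponding at L]

∠QLY = 41°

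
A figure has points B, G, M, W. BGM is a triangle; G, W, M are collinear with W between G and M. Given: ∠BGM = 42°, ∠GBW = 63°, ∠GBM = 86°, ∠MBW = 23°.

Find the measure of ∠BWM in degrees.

1. ∠BGW = 42°  [W on ray GM]
2. ∠BWG = 75°  [△BGW]
3. ∠BWM = 105°  [linear pair at W on GM]

∠BWM = 105°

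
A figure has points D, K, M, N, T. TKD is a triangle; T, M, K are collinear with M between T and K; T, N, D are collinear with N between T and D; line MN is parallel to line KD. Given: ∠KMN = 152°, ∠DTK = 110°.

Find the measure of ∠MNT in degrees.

1. ∠NMT = 28°  [linear pair at M on TK]
2. ∠MTN = 110°  [M on TK, N on TD]
3. ∠MNT = 42°  [△TMN]

∠MNT = 42°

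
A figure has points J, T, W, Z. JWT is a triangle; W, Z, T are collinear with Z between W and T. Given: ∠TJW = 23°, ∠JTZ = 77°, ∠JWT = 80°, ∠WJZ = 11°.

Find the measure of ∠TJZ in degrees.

1. ∠JWZ = 80°  [Z on ray WT]
2. ∠JZW = 89°  [△JWZ]
3. ∠JZT = 91°  [linear pair at Z on WT]
4. ∠TJZ = 12°  [△JZT]

∠TJZ = 12°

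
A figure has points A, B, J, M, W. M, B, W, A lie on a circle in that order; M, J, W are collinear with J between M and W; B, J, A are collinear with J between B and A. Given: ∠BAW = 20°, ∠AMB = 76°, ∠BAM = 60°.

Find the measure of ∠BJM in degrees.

1. ∠BMW = 20°  [same arc BW]
2. ∠ABM = 44°  [△MBA]
3. ∠BJM = 116°  [△MJB]

∠BJM = 116°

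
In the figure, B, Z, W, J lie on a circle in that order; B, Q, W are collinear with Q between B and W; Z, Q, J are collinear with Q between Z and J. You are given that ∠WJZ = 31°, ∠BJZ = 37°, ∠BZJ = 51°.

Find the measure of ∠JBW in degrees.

∠JBW = 61°

1. ∠WBZ = 31°  [same arc ZW]
2. ∠BWZ = 37°  [same arc BZ]
3. ∠BWJ = 51°  [same arc BJ]
4. ∠BZW = 112°  [△BZW]
5. ∠BJW = 68°  [cyclic BZWJ, opposite ∠Z+∠J]
6. ∠JBW = 61°  [△BWJ]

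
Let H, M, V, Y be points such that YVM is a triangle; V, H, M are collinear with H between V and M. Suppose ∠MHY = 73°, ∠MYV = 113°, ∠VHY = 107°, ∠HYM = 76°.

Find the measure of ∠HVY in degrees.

1. ∠HMY = 31°  [△YHM]
2. ∠VMY = 31°  [H on ray MV]
3. ∠MVY = 36°  [△YVM]
4. ∠HVY = 36°  [H on ray VM]

∠HVY = 36°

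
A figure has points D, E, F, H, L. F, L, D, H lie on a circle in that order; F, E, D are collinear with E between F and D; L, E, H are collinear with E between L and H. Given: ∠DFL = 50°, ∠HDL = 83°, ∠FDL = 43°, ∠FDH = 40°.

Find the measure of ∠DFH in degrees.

1. ∠DHL = 50°  [same arc LD]
2. ∠DLH = 47°  [△LDH]
3. ∠DFH = 47°  [same arc DH]

∠DFH = 47°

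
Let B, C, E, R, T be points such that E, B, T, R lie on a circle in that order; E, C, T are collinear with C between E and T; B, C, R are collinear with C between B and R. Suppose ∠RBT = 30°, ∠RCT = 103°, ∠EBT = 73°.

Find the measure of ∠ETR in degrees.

∠ETR = 43°

1. ∠RET = 30°  [same arc TR]
2. ∠ERT = 107°  [cyclic EBTR, opposite ∠B+∠R]
3. ∠ETR = 43°  [△ETR]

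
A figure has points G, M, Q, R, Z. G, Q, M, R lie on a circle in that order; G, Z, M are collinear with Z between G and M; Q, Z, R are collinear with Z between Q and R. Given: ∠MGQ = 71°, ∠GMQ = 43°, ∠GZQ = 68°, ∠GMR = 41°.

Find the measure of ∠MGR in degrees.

∠MGR = 25°

1. ∠GQM = 66°  [△GQM]
2. ∠GRM = 114°  [cyclic GQMR, opposite ∠Q+∠R]
3. ∠MGR = 25°  [△GMR]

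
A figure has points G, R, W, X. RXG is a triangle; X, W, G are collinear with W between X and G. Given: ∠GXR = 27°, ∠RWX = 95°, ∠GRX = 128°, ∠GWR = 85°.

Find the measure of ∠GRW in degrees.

∠GRW = 70°

1. ∠RGX = 25°  [△RXG]
2. ∠RGW = 25°  [W on ray GX]
3. ∠GRW = 70°  [△RWG]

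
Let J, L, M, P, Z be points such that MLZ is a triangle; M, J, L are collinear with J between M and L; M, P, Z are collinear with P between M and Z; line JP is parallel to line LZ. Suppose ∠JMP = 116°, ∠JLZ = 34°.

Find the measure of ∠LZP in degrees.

1. ∠LMZ = 116°  [J on ML, P on MZ]
2. ∠MLZ = 34°  [J on ray LM]
3. ∠LZM = 30°  [△MLZ]
4. ∠LZP = 30°  [P on ray ZM]

∠LZP = 30°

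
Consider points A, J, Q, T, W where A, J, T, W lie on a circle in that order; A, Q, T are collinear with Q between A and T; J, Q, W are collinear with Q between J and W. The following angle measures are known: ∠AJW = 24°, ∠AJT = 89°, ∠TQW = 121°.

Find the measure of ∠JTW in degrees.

∠JTW = 80°

1. ∠ATW = 24°  [same arc AW]
2. ∠AWT = 91°  [cyclic AJTW, opposite ∠J+∠W]
3. ∠JWT = 35°  [△TQW]
4. ∠TAW = 65°  [△ATW]
5. ∠TJW = 65°  [same arc TW]
6. ∠JTW = 80°  [△JTW]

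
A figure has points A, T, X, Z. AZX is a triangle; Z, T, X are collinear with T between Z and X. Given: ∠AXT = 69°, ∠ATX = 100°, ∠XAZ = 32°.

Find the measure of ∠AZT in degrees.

1. ∠AXZ = 69°  [T on ray XZ]
2. ∠AZX = 79°  [△AZX]
3. ∠AZT = 79°  [T on ray ZX]

∠AZT = 79°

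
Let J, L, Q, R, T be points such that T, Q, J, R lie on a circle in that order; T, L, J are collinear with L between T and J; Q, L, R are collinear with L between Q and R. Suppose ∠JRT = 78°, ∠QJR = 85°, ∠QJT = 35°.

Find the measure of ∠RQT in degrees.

∠RQT = 50°

1. ∠QTR = 95°  [cyclic TQJR, opposite ∠T+∠J]
2. ∠QRT = 35°  [same arc TQ]
3. ∠RQT = 50°  [△TQR]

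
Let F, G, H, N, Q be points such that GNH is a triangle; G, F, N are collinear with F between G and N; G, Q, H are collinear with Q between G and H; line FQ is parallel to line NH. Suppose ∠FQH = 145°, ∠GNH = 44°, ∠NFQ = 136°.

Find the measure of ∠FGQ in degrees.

∠FGQ = 101°

1. ∠FQG = 35°  [linear pair at Q on GH]
2. ∠GFQ = 44°  [FQ∥NH, corresponding at F]
3. ∠FGQ = 101°  [△GFQ]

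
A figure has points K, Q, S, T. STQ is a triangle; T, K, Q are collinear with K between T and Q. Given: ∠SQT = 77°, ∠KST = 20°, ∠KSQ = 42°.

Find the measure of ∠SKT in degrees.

1. ∠KQS = 77°  [K on ray QT]
2. ∠QKS = 61°  [△SKQ]
3. ∠SKT = 119°  [linear pair at K on TQ]

∠SKT = 119°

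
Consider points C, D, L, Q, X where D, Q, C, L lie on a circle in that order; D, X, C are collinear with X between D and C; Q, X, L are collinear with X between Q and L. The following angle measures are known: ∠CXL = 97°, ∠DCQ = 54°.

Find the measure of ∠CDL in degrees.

∠CDL = 43°

1. ∠DXL = 83°  [linear pair at X on DC]
2. ∠DLQ = 54°  [same arc DQ]
3. ∠CDL = 43°  [△DXL]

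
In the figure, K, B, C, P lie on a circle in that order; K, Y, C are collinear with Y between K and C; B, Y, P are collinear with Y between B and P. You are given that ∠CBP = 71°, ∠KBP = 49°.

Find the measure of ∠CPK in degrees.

∠CPK = 60°

1. ∠CKP = 71°  [same arc CP]
2. ∠KCP = 49°  [same arc KP]
3. ∠CPK = 60°  [△KCP]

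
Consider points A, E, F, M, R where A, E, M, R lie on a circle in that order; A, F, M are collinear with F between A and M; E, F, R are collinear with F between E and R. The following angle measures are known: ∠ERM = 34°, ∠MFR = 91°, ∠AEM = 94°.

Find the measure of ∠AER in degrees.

∠AER = 55°

1. ∠EAM = 34°  [same arc EM]
2. ∠AFE = 91°  [vertical angles at F]
3. ∠AER = 55°  [△AFE]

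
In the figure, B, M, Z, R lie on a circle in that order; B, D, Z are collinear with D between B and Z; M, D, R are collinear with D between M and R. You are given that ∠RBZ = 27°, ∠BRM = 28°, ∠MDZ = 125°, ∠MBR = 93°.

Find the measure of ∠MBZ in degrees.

1. ∠BMR = 59°  [△BMR]
2. ∠BDM = 55°  [linear pair at D on BZ]
3. ∠MBZ = 66°  [△BDM]

∠MBZ = 66°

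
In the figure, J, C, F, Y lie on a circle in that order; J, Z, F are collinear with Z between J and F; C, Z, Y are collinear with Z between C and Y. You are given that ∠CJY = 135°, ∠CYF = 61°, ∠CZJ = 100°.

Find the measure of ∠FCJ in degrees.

1. ∠CFY = 45°  [cyclic JCFY, opposite ∠J+∠F]
2. ∠CJF = 61°  [same arc CF]
3. ∠FCY = 74°  [△CFY]
4. ∠CZF = 80°  [linear pair at Z on JF]
5. ∠CFJ = 26°  [△CZF]
6. ∠FCJ = 93°  [△JCF]

∠FCJ = 93°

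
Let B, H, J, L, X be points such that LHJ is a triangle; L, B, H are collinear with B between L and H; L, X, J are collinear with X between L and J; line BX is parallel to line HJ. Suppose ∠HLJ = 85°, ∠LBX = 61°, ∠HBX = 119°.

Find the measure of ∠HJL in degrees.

∠HJL = 34°

1. ∠BLX = 85°  [B on LH, X on LJ]
2. ∠BXL = 34°  [△LBX]
3. ∠HJL = 34°  [BX∥HJ, corresponding at X]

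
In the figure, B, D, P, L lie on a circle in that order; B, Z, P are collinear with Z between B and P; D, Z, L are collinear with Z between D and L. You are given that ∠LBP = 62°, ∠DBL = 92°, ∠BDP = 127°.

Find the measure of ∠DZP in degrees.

1. ∠LDP = 62°  [same arc PL]
2. ∠DPL = 88°  [cyclic BDPL, opposite ∠B+∠P]
3. ∠DLP = 30°  [△DPL]
4. ∠DBP = 30°  [same arc DP]
5. ∠BPD = 23°  [△BDP]
6. ∠DZP = 95°  [△DZP]

∠DZP = 95°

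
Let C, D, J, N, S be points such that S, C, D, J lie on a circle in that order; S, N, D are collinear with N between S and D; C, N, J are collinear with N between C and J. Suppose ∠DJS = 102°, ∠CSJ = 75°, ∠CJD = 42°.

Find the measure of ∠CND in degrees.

1. ∠DCS = 78°  [cyclic SCDJ, opposite ∠C+∠J]
2. ∠CDJ = 105°  [cyclic SCDJ, opposite ∠S+∠D]
3. ∠CSD = 42°  [same arc CD]
4. ∠DCJ = 33°  [△CDJ]
5. ∠CDS = 60°  [△SCD]
6. ∠CND = 87°  [△CND]

∠CND = 87°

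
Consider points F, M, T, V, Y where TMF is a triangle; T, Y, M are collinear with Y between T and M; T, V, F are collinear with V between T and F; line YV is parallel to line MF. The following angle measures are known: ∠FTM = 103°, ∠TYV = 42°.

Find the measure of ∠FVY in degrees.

∠FVY = 145°

1. ∠VTY = 103°  [Y on TM, V on TF]
2. ∠TVY = 35°  [△TYV]
3. ∠FVY = 145°  [linear pair at V on TF]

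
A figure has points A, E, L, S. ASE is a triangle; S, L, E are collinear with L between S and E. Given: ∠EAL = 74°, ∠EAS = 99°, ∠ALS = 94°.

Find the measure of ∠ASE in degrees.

∠ASE = 61°

1. ∠ALE = 86°  [linear pair at L on SE]
2. ∠AEL = 20°  [△ALE]
3. ∠AES = 20°  [L on ray ES]
4. ∠ASE = 61°  [△ASE]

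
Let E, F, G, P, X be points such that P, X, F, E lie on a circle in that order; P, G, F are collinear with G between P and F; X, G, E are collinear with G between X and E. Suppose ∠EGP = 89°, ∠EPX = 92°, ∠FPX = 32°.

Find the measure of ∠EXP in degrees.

1. ∠FGX = 89°  [vertical angles at G]
2. ∠PGX = 91°  [linear pair at G on PF]
3. ∠EXP = 57°  [△PGX]

∠EXP = 57°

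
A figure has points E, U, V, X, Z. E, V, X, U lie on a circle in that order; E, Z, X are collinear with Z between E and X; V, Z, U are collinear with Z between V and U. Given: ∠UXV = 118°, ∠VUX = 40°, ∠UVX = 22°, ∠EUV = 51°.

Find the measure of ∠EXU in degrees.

∠EXU = 67°

1. ∠UEV = 62°  [cyclic EVXU, opposite ∠E+∠X]
2. ∠EVU = 67°  [△EVU]
3. ∠EXU = 67°  [same arc EU]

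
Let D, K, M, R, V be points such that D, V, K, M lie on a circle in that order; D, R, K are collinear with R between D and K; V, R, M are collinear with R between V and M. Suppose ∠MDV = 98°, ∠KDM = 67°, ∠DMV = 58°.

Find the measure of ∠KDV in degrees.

∠KDV = 31°

1. ∠MKV = 82°  [cyclic DVKM, opposite ∠D+∠K]
2. ∠KVM = 67°  [same arc KM]
3. ∠KMV = 31°  [△VKM]
4. ∠KDV = 31°  [same arc VK]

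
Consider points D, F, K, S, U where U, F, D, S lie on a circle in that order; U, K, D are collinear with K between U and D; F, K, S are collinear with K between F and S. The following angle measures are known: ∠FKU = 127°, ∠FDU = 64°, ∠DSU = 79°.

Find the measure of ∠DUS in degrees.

∠DUS = 63°

1. ∠DKS = 127°  [vertical angles at K]
2. ∠FSU = 64°  [same arc UF]
3. ∠SKU = 53°  [linear pair at K on UD]
4. ∠DUS = 63°  [△UKS]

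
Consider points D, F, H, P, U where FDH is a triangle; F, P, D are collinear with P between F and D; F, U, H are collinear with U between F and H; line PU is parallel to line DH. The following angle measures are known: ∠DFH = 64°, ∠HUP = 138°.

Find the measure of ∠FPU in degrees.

∠FPU = 74°

1. ∠PFU = 64°  [P on FD, U on FH]
2. ∠FUP = 42°  [linear pair at U on FH]
3. ∠FPU = 74°  [△FPU]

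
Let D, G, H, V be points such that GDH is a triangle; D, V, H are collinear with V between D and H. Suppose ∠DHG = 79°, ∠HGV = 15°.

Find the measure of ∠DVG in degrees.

∠DVG = 94°

1. ∠GHV = 79°  [V on ray HD]
2. ∠GVH = 86°  [△GVH]
3. ∠DVG = 94°  [linear pair at V on DH]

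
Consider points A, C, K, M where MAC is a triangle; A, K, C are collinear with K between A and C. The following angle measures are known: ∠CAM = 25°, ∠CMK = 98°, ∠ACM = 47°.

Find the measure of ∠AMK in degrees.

1. ∠KAM = 25°  [K on ray AC]
2. ∠KCM = 47°  [K on ray CA]
3. ∠CKM = 35°  [△MKC]
4. ∠AKM = 145°  [linear pair at K on AC]
5. ∠AMK = 10°  [△MAK]

∠AMK = 10°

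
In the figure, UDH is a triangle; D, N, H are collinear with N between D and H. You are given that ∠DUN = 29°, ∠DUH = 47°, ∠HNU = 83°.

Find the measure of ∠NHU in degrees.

1. ∠DNU = 97°  [linear pair at N on DH]
2. ∠NDU = 54°  [△UDN]
3. ∠HDU = 54°  [N on ray DH]
4. ∠DHU = 79°  [△UDH]
5. ∠NHU = 79°  [N on ray HD]

∠NHU = 79°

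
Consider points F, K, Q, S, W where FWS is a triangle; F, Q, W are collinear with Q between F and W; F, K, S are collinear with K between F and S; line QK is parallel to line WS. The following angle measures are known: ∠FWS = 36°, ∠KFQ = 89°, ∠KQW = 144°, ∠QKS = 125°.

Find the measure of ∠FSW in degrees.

1. ∠FQK = 36°  [QK∥WS, corresponding at Q]
2. ∠FKQ = 55°  [△FQK]
3. ∠FSW = 55°  [QK∥WS, corresponding at K]

∠FSW = 55°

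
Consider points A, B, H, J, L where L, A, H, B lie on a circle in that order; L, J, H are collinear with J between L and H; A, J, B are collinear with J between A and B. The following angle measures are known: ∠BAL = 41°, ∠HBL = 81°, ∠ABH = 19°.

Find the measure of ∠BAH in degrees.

∠BAH = 58°

1. ∠BHL = 41°  [same arc LB]
2. ∠BLH = 58°  [△LHB]
3. ∠BAH = 58°  [same arc HB]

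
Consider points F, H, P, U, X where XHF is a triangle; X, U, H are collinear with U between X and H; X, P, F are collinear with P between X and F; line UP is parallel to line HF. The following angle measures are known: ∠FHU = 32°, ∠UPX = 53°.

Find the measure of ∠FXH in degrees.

1. ∠FHX = 32°  [U on ray HX]
2. ∠HFX = 53°  [UP∥HF, corresponding at P]
3. ∠FXH = 95°  [△XHF]

∠FXH = 95°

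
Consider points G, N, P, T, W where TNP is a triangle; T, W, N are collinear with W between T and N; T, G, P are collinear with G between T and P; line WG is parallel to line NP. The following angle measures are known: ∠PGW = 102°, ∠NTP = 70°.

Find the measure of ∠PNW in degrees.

∠PNW = 32°

1. ∠TGW = 78°  [linear pair at G on TP]
2. ∠GTW = 70°  [W on TN, G on TP]
3. ∠GWT = 32°  [△TWG]
4. ∠GWN = 148°  [linear pair at W on TN]
5. ∠PNW = 32°  [WG∥NP, co-interior at N–W]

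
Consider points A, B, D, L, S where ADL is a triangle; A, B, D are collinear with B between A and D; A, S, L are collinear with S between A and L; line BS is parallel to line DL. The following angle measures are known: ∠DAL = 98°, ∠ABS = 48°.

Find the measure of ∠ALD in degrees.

∠ALD = 34°

1. ∠BAS = 98°  [B on AD, S on AL]
2. ∠ASB = 34°  [△ABS]
3. ∠ALD = 34°  [BS∥DL, corresponding at S]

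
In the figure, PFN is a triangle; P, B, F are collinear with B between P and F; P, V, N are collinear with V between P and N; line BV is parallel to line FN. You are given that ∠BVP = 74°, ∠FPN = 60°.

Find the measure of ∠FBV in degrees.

1. ∠FNP = 74°  [BV∥FN, corresponding at V]
2. ∠NFP = 46°  [△PFN]
3. ∠PBV = 46°  [BV∥FN, corresponding at B]
4. ∠FBV = 134°  [linear pair at B on PF]

∠FBV = 134°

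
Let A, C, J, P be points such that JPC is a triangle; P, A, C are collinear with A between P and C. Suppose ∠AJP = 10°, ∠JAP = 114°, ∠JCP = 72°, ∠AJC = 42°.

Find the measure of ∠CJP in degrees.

1. ∠APJ = 56°  [△JPA]
2. ∠CPJ = 56°  [A on ray PC]
3. ∠CJP = 52°  [△JPC]

∠CJP = 52°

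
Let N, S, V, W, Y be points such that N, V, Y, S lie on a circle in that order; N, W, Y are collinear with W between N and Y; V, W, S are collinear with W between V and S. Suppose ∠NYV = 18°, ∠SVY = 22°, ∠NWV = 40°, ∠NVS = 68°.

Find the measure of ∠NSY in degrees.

∠NSY = 90°

1. ∠SNY = 22°  [same arc YS]
2. ∠NYS = 68°  [same arc NS]
3. ∠NSY = 90°  [△NYS]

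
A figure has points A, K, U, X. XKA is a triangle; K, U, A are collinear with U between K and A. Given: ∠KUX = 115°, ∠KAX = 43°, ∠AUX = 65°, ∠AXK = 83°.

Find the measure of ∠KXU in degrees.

∠KXU = 11°

1. ∠AKX = 54°  [△XKA]
2. ∠UKX = 54°  [U on ray KA]
3. ∠KXU = 11°  [△XKU]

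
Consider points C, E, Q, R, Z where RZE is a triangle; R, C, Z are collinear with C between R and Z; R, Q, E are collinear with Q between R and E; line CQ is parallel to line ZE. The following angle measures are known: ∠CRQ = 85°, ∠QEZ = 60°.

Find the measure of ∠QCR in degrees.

1. ∠ERZ = 85°  [C on RZ, Q on RE]
2. ∠REZ = 60°  [Q on ray ER]
3. ∠EZR = 35°  [△RZE]
4. ∠QCR = 35°  [CQ∥ZE, corresponding at C]

∠QCR = 35°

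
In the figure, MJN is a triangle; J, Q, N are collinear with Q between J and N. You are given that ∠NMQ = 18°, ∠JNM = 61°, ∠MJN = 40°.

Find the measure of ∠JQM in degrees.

∠JQM = 79°

1. ∠MNQ = 61°  [Q on ray NJ]
2. ∠MQN = 101°  [△MQN]
3. ∠JQM = 79°  [linear pair at Q on JN]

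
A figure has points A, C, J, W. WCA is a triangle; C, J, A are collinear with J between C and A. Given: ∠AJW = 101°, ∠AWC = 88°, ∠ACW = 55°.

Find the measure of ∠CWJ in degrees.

1. ∠CJW = 79°  [linear pair at J on CA]
2. ∠JCW = 55°  [J on ray CA]
3. ∠CWJ = 46°  [△WCJ]

∠CWJ = 46°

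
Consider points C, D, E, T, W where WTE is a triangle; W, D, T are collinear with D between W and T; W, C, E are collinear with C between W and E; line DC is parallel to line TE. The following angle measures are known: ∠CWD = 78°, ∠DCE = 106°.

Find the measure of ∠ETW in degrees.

1. ∠DCW = 74°  [linear pair at C on WE]
2. ∠CDW = 28°  [△WDC]
3. ∠ETW = 28°  [DC∥TE, corresponding at D]

∠ETW = 28°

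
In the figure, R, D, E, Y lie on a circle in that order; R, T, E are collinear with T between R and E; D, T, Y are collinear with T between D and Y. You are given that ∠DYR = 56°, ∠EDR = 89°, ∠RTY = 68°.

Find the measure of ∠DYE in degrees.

∠DYE = 35°

1. ∠DER = 56°  [same arc RD]
2. ∠DRE = 35°  [△RDE]
3. ∠DYE = 35°  [same arc DE]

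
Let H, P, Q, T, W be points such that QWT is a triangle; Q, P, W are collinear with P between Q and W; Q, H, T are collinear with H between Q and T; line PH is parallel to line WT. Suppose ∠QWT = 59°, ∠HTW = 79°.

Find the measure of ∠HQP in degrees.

1. ∠QTW = 79°  [H on ray TQ]
2. ∠TQW = 42°  [△QWT]
3. ∠HQP = 42°  [P on QW, H on QT]

∠HQP = 42°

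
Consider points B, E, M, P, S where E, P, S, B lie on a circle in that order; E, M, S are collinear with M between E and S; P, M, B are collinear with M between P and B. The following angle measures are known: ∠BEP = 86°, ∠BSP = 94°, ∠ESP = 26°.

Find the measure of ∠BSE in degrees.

∠BSE = 68°

1. ∠EBP = 26°  [same arc EP]
2. ∠BPE = 68°  [△EPB]
3. ∠BSE = 68°  [same arc EB]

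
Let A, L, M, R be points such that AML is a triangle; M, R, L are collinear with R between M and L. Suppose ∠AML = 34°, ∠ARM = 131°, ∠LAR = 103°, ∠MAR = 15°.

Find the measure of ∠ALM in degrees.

1. ∠ARL = 49°  [linear pair at R on ML]
2. ∠ALR = 28°  [△ARL]
3. ∠ALM = 28°  [R on ray LM]

∠ALM = 28°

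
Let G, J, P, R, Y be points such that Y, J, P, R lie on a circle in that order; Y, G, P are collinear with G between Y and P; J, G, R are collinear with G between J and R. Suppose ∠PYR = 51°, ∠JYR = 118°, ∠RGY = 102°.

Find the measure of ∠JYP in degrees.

1. ∠PJR = 51°  [same arc PR]
2. ∠JPR = 62°  [cyclic YJPR, opposite ∠Y+∠P]
3. ∠JRP = 67°  [△JPR]
4. ∠JYP = 67°  [same arc JP]

∠JYP = 67°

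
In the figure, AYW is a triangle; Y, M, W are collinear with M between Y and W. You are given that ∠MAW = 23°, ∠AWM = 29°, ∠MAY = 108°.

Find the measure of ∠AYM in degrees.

∠AYM = 20°

1. ∠AMW = 128°  [△AMW]
2. ∠AMY = 52°  [linear pair at M on YW]
3. ∠AYM = 20°  [△AYM]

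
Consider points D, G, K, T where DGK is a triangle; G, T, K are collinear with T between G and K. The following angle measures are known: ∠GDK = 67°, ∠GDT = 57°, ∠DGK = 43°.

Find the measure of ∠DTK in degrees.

1. ∠DGT = 43°  [T on ray GK]
2. ∠DTG = 80°  [△DGT]
3. ∠DTK = 100°  [linear pair at T on GK]

∠DTK = 100°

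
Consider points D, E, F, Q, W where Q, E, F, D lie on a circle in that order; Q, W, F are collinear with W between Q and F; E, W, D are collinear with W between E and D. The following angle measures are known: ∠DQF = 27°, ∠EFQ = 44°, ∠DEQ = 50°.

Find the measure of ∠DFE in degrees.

∠DFE = 94°

1. ∠EDQ = 44°  [same arc QE]
2. ∠DQE = 86°  [△QED]
3. ∠DFE = 94°  [cyclic QEFD, opposite ∠Q+∠F]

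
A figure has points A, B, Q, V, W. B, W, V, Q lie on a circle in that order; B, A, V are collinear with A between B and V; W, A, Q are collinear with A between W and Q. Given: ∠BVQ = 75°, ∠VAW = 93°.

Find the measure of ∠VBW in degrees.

1. ∠BWQ = 75°  [same arc BQ]
2. ∠BAW = 87°  [linear pair at A on BV]
3. ∠VBW = 18°  [△BAW]

∠VBW = 18°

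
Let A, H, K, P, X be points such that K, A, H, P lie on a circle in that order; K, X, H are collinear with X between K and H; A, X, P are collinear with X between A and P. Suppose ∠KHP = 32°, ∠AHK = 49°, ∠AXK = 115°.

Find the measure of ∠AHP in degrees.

1. ∠KAP = 32°  [same arc KP]
2. ∠APK = 49°  [same arc KA]
3. ∠AKP = 99°  [△KAP]
4. ∠AHP = 81°  [cyclic KAHP, opposite ∠K+∠H]

∠AHP = 81°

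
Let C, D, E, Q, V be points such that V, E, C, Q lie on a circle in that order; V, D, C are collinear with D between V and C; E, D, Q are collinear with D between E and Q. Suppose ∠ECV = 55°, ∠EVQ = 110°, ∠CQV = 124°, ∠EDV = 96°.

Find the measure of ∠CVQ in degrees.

1. ∠EQV = 55°  [same arc VE]
2. ∠QEV = 15°  [△VEQ]
3. ∠QCV = 15°  [same arc VQ]
4. ∠CVQ = 41°  [△VCQ]

∠CVQ = 41°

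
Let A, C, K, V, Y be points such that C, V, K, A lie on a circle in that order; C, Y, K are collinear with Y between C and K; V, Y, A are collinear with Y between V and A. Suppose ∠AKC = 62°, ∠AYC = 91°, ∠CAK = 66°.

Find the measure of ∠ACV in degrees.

∠ACV = 81°

1. ∠AVC = 62°  [same arc CA]
2. ∠ACK = 52°  [△CKA]
3. ∠CAV = 37°  [△CYA]
4. ∠ACV = 81°  [△CVA]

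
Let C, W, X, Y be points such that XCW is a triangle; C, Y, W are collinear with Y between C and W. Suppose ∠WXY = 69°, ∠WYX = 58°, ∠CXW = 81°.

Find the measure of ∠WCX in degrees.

1. ∠XWY = 53°  [△XYW]
2. ∠CWX = 53°  [Y on ray WC]
3. ∠WCX = 46°  [△XCW]

∠WCX = 46°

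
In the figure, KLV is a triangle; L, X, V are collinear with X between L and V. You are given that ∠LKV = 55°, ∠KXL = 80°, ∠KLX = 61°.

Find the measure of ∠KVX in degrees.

1. ∠KLV = 61°  [X on ray LV]
2. ∠KVL = 64°  [△KLV]
3. ∠KVX = 64°  [X on ray VL]

∠KVX = 64°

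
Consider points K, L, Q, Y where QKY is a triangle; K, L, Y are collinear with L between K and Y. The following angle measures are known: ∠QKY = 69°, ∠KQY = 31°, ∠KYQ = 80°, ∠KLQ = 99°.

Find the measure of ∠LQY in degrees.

1. ∠LYQ = 80°  [L on ray YK]
2. ∠QLY = 81°  [linear pair at L on KY]
3. ∠LQY = 19°  [△QLY]

∠LQY = 19°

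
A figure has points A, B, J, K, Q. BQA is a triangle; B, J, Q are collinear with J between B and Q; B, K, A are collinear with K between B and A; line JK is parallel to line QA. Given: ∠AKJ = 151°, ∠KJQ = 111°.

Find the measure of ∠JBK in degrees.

1. ∠BKJ = 29°  [linear pair at K on BA]
2. ∠BJK = 69°  [linear pair at J on BQ]
3. ∠JBK = 82°  [△BJK]

∠JBK = 82°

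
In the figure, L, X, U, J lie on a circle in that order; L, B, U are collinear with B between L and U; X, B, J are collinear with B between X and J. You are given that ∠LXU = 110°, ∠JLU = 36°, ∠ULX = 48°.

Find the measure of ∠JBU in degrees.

∠JBU = 58°

1. ∠LJU = 70°  [cyclic LXUJ, opposite ∠X+∠J]
2. ∠JUL = 74°  [△LUJ]
3. ∠UJX = 48°  [same arc XU]
4. ∠JBU = 58°  [△UBJ]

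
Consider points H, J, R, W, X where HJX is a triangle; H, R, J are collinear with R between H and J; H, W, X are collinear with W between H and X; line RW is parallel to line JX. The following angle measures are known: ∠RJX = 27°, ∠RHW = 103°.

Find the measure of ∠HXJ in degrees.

∠HXJ = 50°

1. ∠HJX = 27°  [R on ray JH]
2. ∠JHX = 103°  [R on HJ, W on HX]
3. ∠HXJ = 50°  [△HJX]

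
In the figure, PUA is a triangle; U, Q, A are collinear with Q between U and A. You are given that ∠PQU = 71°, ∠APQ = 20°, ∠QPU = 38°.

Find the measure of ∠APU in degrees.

1. ∠PUQ = 71°  [△PUQ]
2. ∠AQP = 109°  [linear pair at Q on UA]
3. ∠PAQ = 51°  [△PQA]
4. ∠AUP = 71°  [Q on ray UA]
5. ∠PAU = 51°  [Q on ray AU]
6. ∠APU = 58°  [△PUA]

∠APU = 58°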